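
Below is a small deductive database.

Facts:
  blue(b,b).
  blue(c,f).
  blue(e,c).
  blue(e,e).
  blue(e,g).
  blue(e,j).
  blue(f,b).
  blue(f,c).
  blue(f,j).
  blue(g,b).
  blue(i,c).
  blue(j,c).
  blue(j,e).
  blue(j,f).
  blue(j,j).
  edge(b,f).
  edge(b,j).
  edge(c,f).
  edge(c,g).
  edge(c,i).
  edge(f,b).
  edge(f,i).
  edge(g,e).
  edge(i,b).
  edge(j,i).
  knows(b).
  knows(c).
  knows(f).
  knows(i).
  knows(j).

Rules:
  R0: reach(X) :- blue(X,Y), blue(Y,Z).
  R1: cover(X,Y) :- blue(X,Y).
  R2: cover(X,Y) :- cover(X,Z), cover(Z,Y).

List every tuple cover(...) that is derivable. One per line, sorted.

round 1: derive cover(b,b) via R1 from blue(b,b)
round 1: derive cover(c,f) via R1 from blue(c,f)
round 1: derive cover(e,c) via R1 from blue(e,c)
round 1: derive cover(e,e) via R1 from blue(e,e)
round 1: derive cover(e,g) via R1 from blue(e,g)
round 1: derive cover(e,j) via R1 from blue(e,j)
round 1: derive cover(f,b) via R1 from blue(f,b)
round 1: derive cover(f,c) via R1 from blue(f,c)
round 1: derive cover(f,j) via R1 from blue(f,j)
round 1: derive cover(g,b) via R1 from blue(g,b)
round 1: derive cover(i,c) via R1 from blue(i,c)
round 1: derive cover(j,c) via R1 from blue(j,c)
round 1: derive cover(j,e) via R1 from blue(j,e)
round 1: derive cover(j,f) via R1 from blue(j,f)
round 1: derive cover(j,j) via R1 from blue(j,j)
round 2: derive cover(c,b) via R2 from cover(c,f), cover(f,b)
round 2: derive cover(c,c) via R2 from cover(c,f), cover(f,c)
round 2: derive cover(c,j) via R2 from cover(c,f), cover(f,j)
round 2: derive cover(e,b) via R2 from cover(e,g), cover(g,b)
round 2: derive cover(e,f) via R2 from cover(e,c), cover(c,f)
round 2: derive cover(f,e) via R2 from cover(f,j), cover(j,e)
round 2: derive cover(f,f) via R2 from cover(f,c), cover(c,f)
round 2: derive cover(i,f) via R2 from cover(i,c), cover(c,f)
round 2: derive cover(j,b) via R2 from cover(j,f), cover(f,b)
round 2: derive cover(j,g) via R2 from cover(j,e), cover(e,g)
round 3: derive cover(c,e) via R2 from cover(c,f), cover(f,e)
round 3: derive cover(c,g) via R2 from cover(c,j), cover(j,g)
round 3: derive cover(f,g) via R2 from cover(f,e), cover(e,g)
round 3: derive cover(i,b) via R2 from cover(i,c), cover(c,b)
round 3: derive cover(i,e) via R2 from cover(i,f), cover(f,e)
round 3: derive cover(i,j) via R2 from cover(i,c), cover(c,j)
round 4: derive cover(i,g) via R2 from cover(i,c), cover(c,g)

cover(b,b)
cover(c,b)
cover(c,c)
cover(c,e)
cover(c,f)
cover(c,g)
cover(c,j)
cover(e,b)
cover(e,c)
cover(e,e)
cover(e,f)
cover(e,g)
cover(e,j)
cover(f,b)
cover(f,c)
cover(f,e)
cover(f,f)
cover(f,g)
cover(f,j)
cover(g,b)
cover(i,b)
cover(i,c)
cover(i,e)
cover(i,f)
cover(i,g)
cover(i,j)
cover(j,b)
cover(j,c)
cover(j,e)
cover(j,f)
cover(j,g)
cover(j,j)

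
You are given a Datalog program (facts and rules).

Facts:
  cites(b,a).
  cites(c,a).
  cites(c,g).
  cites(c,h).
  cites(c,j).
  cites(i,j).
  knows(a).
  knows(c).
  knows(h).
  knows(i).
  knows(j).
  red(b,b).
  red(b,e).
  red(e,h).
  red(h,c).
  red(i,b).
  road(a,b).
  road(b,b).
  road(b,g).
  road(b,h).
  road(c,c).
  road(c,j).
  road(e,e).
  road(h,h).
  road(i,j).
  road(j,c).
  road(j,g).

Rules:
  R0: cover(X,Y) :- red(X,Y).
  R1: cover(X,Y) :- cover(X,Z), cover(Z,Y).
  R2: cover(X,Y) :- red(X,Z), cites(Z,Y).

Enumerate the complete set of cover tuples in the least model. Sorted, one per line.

round 1: derive cover(b,b) via R0 from red(b,b)
round 1: derive cover(b,e) via R0 from red(b,e)
round 1: derive cover(e,h) via R0 from red(e,h)
round 1: derive cover(h,c) via R0 from red(h,c)
round 1: derive cover(i,b) via R0 from red(i,b)
round 1: derive cover(b,a) via R2 from red(b,b), cites(b,a)
round 1: derive cover(h,a) via R2 from red(h,c), cites(c,a)
round 1: derive cover(h,g) via R2 from red(h,c), cites(c,g)
round 1: derive cover(h,h) via R2 from red(h,c), cites(c,h)
round 1: derive cover(h,j) via R2 from red(h,c), cites(c,j)
round 1: derive cover(i,a) via R2 from red(i,b), cites(b,a)
round 2: derive cover(b,h) via R1 from cover(b,e), cover(e,h)
round 2: derive cover(e,a) via R1 from cover(e,h), cover(h,a)
round 2: derive cover(e,c) via R1 from cover(e,h), cover(h,c)
round 2: derive cover(e,g) via R1 from cover(e,h), cover(h,g)
round 2: derive cover(e,j) via R1 from cover(e,h), cover(h,j)
round 2: derive cover(i,e) via R1 from cover(i,b), cover(b,e)
round 3: derive cover(b,c) via R1 from cover(b,e), cover(e,c)
round 3: derive cover(b,g) via R1 from cover(b,e), cover(e,g)
round 3: derive cover(b,j) via R1 from cover(b,e), cover(e,j)
round 3: derive cover(i,c) via R1 from cover(i,e), cover(e,c)
round 3: derive cover(i,g) via R1 from cover(i,e), cover(e,g)
round 3: derive cover(i,h) via R1 from cover(i,b), cover(b,h)
round 3: derive cover(i,j) via R1 from cover(i,e), cover(e,j)

cover(b,a)
cover(b,b)
cover(b,c)
cover(b,e)
cover(b,g)
cover(b,h)
cover(b,j)
cover(e,a)
cover(e,c)
cover(e,g)
cover(e,h)
cover(e,j)
cover(h,a)
cover(h,c)
cover(h,g)
cover(h,h)
cover(h,j)
cover(i,a)
cover(i,b)
cover(i,c)
cover(i,e)
cover(i,g)
cover(i,h)
cover(i,j)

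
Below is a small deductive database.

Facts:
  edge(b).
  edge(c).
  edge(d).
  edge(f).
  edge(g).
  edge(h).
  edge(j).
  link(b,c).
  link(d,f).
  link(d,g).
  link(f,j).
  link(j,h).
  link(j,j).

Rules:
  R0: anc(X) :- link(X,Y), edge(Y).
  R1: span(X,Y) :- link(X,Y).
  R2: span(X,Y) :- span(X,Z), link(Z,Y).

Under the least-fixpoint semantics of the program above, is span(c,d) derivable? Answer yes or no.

no

round 1: derive span(b,c) via R1 from link(b,c)
round 1: derive span(d,f) via R1 from link(d,f)
round 1: derive span(d,g) via R1 from link(d,g)
round 1: derive span(f,j) via R1 from link(f,j)
round 1: derive span(j,h) via R1 from link(j,h)
round 1: derive span(j,j) via R1 from link(j,j)
round 2: derive span(d,j) via R2 from span(d,f), link(f,j)
round 2: derive span(f,h) via R2 from span(f,j), link(j,h)
round 3: derive span(d,h) via R2 from span(d,j), link(j,h)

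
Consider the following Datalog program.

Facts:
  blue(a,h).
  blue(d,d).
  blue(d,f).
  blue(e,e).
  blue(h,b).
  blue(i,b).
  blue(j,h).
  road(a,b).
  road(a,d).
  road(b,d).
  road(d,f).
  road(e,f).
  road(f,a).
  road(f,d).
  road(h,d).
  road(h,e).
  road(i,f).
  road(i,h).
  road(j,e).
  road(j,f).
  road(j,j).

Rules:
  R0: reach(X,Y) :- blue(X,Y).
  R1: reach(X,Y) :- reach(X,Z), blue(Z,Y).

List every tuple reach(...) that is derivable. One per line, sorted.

round 1: derive reach(a,h) via R0 from blue(a,h)
round 1: derive reach(d,d) via R0 from blue(d,d)
round 1: derive reach(d,f) via R0 from blue(d,f)
round 1: derive reach(e,e) via R0 from blue(e,e)
round 1: derive reach(h,b) via R0 from blue(h,b)
round 1: derive reach(i,b) via R0 from blue(i,b)
round 1: derive reach(j,h) via R0 from blue(j,h)
round 2: derive reach(a,b) via R1 from reach(a,h), blue(h,b)
round 2: derive reach(j,b) via R1 from reach(j,h), blue(h,b)

reach(a,b)
reach(a,h)
reach(d,d)
reach(d,f)
reach(e,e)
reach(h,b)
reach(i,b)
reach(j,b)
reach(j,h)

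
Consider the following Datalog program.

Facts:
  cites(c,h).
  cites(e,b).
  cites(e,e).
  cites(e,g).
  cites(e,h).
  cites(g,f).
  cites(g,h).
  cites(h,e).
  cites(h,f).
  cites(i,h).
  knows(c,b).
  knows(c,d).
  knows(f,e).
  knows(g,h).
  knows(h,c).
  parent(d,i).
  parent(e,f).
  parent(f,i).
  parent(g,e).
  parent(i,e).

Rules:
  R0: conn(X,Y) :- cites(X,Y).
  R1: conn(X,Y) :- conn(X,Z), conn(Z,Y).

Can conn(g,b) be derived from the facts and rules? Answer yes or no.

round 1: derive conn(c,h) via R0 from cites(c,h)
round 1: derive conn(e,b) via R0 from cites(e,b)
round 1: derive conn(e,e) via R0 from cites(e,e)
round 1: derive conn(e,g) via R0 from cites(e,g)
round 1: derive conn(e,h) via R0 from cites(e,h)
round 1: derive conn(g,f) via R0 from cites(g,f)
round 1: derive conn(g,h) via R0 from cites(g,h)
round 1: derive conn(h,e) via R0 from cites(h,e)
round 1: derive conn(h,f) via R0 from cites(h,f)
round 1: derive conn(i,h) via R0 from cites(i,h)
round 2: derive conn(c,e) via R1 from conn(c,h), conn(h,e)
round 2: derive conn(c,f) via R1 from conn(c,h), conn(h,f)
round 2: derive conn(e,f) via R1 from conn(e,g), conn(g,f)
round 2: derive conn(g,e) via R1 from conn(g,h), conn(h,e)
round 2: derive conn(h,b) via R1 from conn(h,e), conn(e,b)
round 2: derive conn(h,g) via R1 from conn(h,e), conn(e,g)
round 2: derive conn(h,h) via R1 from conn(h,e), conn(e,h)
round 2: derive conn(i,e) via R1 from conn(i,h), conn(h,e)
round 2: derive conn(i,f) via R1 from conn(i,h), conn(h,f)
round 3: derive conn(c,b) via R1 from conn(c,e), conn(e,b)
round 3: derive conn(c,g) via R1 from conn(c,e), conn(e,g)
round 3: derive conn(g,b) via R1 from conn(g,e), conn(e,b)
round 3: derive conn(g,g) via R1 from conn(g,e), conn(e,g)
round 3: derive conn(i,b) via R1 from conn(i,e), conn(e,b)
round 3: derive conn(i,g) via R1 from conn(i,e), conn(e,g)

yes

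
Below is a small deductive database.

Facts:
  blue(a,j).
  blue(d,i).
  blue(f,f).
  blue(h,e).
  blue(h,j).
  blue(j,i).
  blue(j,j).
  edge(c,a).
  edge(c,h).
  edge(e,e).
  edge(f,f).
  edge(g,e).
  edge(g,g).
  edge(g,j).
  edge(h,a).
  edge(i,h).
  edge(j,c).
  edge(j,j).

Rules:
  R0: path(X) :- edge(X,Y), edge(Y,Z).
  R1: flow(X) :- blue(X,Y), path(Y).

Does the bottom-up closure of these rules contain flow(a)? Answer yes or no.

round 1: derive path(c) via R0 from edge(c,h), edge(h,a)
round 1: derive path(e) via R0 from edge(e,e), edge(e,e)
round 1: derive path(f) via R0 from edge(f,f), edge(f,f)
round 1: derive path(g) via R0 from edge(g,e), edge(e,e)
round 1: derive path(i) via R0 from edge(i,h), edge(h,a)
round 1: derive path(j) via R0 from edge(j,c), edge(c,a)
round 2: derive flow(a) via R1 from blue(a,j), path(j)
round 2: derive flow(d) via R1 from blue(d,i), path(i)
round 2: derive flow(f) via R1 from blue(f,f), path(f)
round 2: derive flow(h) via R1 from blue(h,e), path(e)
round 2: derive flow(j) via R1 from blue(j,i), path(i)

yes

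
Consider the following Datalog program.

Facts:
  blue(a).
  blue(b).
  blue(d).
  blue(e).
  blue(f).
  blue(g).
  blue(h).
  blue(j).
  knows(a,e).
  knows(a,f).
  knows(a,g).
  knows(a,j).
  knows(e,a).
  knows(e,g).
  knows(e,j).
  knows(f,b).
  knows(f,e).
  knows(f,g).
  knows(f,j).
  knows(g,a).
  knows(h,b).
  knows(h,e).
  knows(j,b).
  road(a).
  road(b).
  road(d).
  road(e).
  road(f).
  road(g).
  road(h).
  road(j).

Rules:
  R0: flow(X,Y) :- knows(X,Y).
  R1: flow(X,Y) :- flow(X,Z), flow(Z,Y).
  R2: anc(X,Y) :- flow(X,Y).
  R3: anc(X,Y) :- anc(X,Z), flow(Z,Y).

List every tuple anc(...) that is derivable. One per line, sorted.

anc(a,a)
anc(a,b)
anc(a,e)
anc(a,f)
anc(a,g)
anc(a,j)
anc(e,a)
anc(e,b)
anc(e,e)
anc(e,f)
anc(e,g)
anc(e,j)
anc(f,a)
anc(f,b)
anc(f,e)
anc(f,f)
anc(f,g)
anc(f,j)
anc(g,a)
anc(g,b)
anc(g,e)
anc(g,f)
anc(g,g)
anc(g,j)
anc(h,a)
anc(h,b)
anc(h,e)
anc(h,f)
anc(h,g)
anc(h,j)
anc(j,b)

round 1: derive flow(a,e) via R0 from knows(a,e)
round 1: derive flow(a,f) via R0 from knows(a,f)
round 1: derive flow(a,g) via R0 from knows(a,g)
round 1: derive flow(a,j) via R0 from knows(a,j)
round 1: derive flow(e,a) via R0 from knows(e,a)
round 1: derive flow(e,g) via R0 from knows(e,g)
round 1: derive flow(e,j) via R0 from knows(e,j)
round 1: derive flow(f,b) via R0 from knows(f,b)
round 1: derive flow(f,e) via R0 from knows(f,e)
round 1: derive flow(f,g) via R0 from knows(f,g)
round 1: derive flow(f,j) via R0 from knows(f,j)
round 1: derive flow(g,a) via R0 from knows(g,a)
round 1: derive flow(h,b) via R0 from knows(h,b)
round 1: derive flow(h,e) via R0 from knows(h,e)
round 1: derive flow(j,b) via R0 from knows(j,b)
round 2: derive flow(a,a) via R1 from flow(a,e), flow(e,a)
round 2: derive flow(a,b) via R1 from flow(a,f), flow(f,b)
round 2: derive flow(e,b) via R1 from flow(e,j), flow(j,b)
round 2: derive flow(e,e) via R1 from flow(e,a), flow(a,e)
round 2: derive flow(e,f) via R1 from flow(e,a), flow(a,f)
round 2: derive flow(f,a) via R1 from flow(f,e), flow(e,a)
round 2: derive flow(g,e) via R1 from flow(g,a), flow(a,e)
round 2: derive flow(g,f) via R1 from flow(g,a), flow(a,f)
round 2: derive flow(g,g) via R1 from flow(g,a), flow(a,g)
round 2: derive flow(g,j) via R1 from flow(g,a), flow(a,j)
round 2: derive flow(h,a) via R1 from flow(h,e), flow(e,a)
round 2: derive flow(h,g) via R1 from flow(h,e), flow(e,g)
round 2: derive flow(h,j) via R1 from flow(h,e), flow(e,j)
round 2: derive anc(a,e) via R2 from flow(a,e)
round 2: derive anc(a,f) via R2 from flow(a,f)
round 2: derive anc(a,g) via R2 from flow(a,g)
round 2: derive anc(a,j) via R2 from flow(a,j)
round 2: derive anc(e,a) via R2 from flow(e,a)
round 2: derive anc(e,g) via R2 from flow(e,g)
round 2: derive anc(e,j) via R2 from flow(e,j)
round 2: derive anc(f,b) via R2 from flow(f,b)
round 2: derive anc(f,e) via R2 from flow(f,e)
round 2: derive anc(f,g) via R2 from flow(f,g)
round 2: derive anc(f,j) via R2 from flow(f,j)
round 2: derive anc(g,a) via R2 from flow(g,a)
round 2: derive anc(h,b) via R2 from flow(h,b)
round 2: derive anc(h,e) via R2 from flow(h,e)
round 2: derive anc(j,b) via R2 from flow(j,b)
round 3: derive flow(f,f) via R1 from flow(f,a), flow(a,f)
round 3: derive flow(g,b) via R1 from flow(g,a), flow(a,b)
round 3: derive flow(h,f) via R1 from flow(h,a), flow(a,f)
round 3: derive anc(a,a) via R2 from flow(a,a)
round 3: derive anc(a,b) via R2 from flow(a,b)
round 3: derive anc(e,b) via R2 from flow(e,b)
round 3: derive anc(e,e) via R2 from flow(e,e)
round 3: derive anc(e,f) via R2 from flow(e,f)
round 3: derive anc(f,a) via R2 from flow(f,a)
round 3: derive anc(g,e) via R2 from flow(g,e)
round 3: derive anc(g,f) via R2 from flow(g,f)
round 3: derive anc(g,g) via R2 from flow(g,g)
round 3: derive anc(g,j) via R2 from flow(g,j)
round 3: derive anc(h,a) via R2 from flow(h,a)
round 3: derive anc(h,g) via R2 from flow(h,g)
round 3: derive anc(h,j) via R2 from flow(h,j)
round 3: derive anc(f,f) via R3 from anc(f,e), flow(e,f)
round 3: derive anc(g,b) via R3 from anc(g,a), flow(a,b)
round 3: derive anc(h,f) via R3 from anc(h,e), flow(e,f)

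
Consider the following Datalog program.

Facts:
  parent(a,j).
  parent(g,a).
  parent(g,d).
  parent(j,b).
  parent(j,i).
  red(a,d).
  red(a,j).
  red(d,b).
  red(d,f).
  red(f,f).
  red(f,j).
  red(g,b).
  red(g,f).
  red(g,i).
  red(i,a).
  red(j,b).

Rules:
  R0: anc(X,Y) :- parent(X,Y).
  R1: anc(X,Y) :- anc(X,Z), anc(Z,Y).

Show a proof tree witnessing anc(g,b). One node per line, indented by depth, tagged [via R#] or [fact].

round 1: derive anc(a,j) via R0 from parent(a,j)
round 1: derive anc(g,a) via R0 from parent(g,a)
round 1: derive anc(g,d) via R0 from parent(g,d)
round 1: derive anc(j,b) via R0 from parent(j,b)
round 1: derive anc(j,i) via R0 from parent(j,i)
round 2: derive anc(a,b) via R1 from anc(a,j), anc(j,b)
round 2: derive anc(a,i) via R1 from anc(a,j), anc(j,i)
round 2: derive anc(g,j) via R1 from anc(g,a), anc(a,j)
round 3: derive anc(g,b) via R1 from anc(g,a), anc(a,b)
round 3: derive anc(g,i) via R1 from anc(g,a), anc(a,i)

anc(g,b)  [via R1]
  anc(g,a)  [via R0]
    parent(g,a)  [fact]
  anc(a,b)  [via R1]
    anc(a,j)  [via R0]
      parent(a,j)  [fact]
    anc(j,b)  [via R0]
      parent(j,b)  [fact]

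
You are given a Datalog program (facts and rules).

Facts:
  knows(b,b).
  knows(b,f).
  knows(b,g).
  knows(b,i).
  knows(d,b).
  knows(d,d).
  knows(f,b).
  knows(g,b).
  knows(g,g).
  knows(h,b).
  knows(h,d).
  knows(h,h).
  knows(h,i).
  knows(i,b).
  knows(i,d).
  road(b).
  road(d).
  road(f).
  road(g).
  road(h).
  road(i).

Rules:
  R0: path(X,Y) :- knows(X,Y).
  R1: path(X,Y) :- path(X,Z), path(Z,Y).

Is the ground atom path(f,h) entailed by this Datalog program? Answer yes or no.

round 1: derive path(b,b) via R0 from knows(b,b)
round 1: derive path(b,f) via R0 from knows(b,f)
round 1: derive path(b,g) via R0 from knows(b,g)
round 1: derive path(b,i) via R0 from knows(b,i)
round 1: derive path(d,b) via R0 from knows(d,b)
round 1: derive path(d,d) via R0 from knows(d,d)
round 1: derive path(f,b) via R0 from knows(f,b)
round 1: derive path(g,b) via R0 from knows(g,b)
round 1: derive path(g,g) via R0 from knows(g,g)
round 1: derive path(h,b) via R0 from knows(h,b)
round 1: derive path(h,d) via R0 from knows(h,d)
round 1: derive path(h,h) via R0 from knows(h,h)
round 1: derive path(h,i) via R0 from knows(h,i)
round 1: derive path(i,b) via R0 from knows(i,b)
round 1: derive path(i,d) via R0 from knows(i,d)
round 2: derive path(b,d) via R1 from path(b,i), path(i,d)
round 2: derive path(d,f) via R1 from path(d,b), path(b,f)
round 2: derive path(d,g) via R1 from path(d,b), path(b,g)
round 2: derive path(d,i) via R1 from path(d,b), path(b,i)
round 2: derive path(f,f) via R1 from path(f,b), path(b,f)
round 2: derive path(f,g) via R1 from path(f,b), path(b,g)
round 2: derive path(f,i) via R1 from path(f,b), path(b,i)
round 2: derive path(g,f) via R1 from path(g,b), path(b,f)
round 2: derive path(g,i) via R1 from path(g,b), path(b,i)
round 2: derive path(h,f) via R1 from path(h,b), path(b,f)
round 2: derive path(h,g) via R1 from path(h,b), path(b,g)
round 2: derive path(i,f) via R1 from path(i,b), path(b,f)
round 2: derive path(i,g) via R1 from path(i,b), path(b,g)
round 2: derive path(i,i) via R1 from path(i,b), path(b,i)
round 3: derive path(f,d) via R1 from path(f,b), path(b,d)
round 3: derive path(g,d) via R1 from path(g,b), path(b,d)

no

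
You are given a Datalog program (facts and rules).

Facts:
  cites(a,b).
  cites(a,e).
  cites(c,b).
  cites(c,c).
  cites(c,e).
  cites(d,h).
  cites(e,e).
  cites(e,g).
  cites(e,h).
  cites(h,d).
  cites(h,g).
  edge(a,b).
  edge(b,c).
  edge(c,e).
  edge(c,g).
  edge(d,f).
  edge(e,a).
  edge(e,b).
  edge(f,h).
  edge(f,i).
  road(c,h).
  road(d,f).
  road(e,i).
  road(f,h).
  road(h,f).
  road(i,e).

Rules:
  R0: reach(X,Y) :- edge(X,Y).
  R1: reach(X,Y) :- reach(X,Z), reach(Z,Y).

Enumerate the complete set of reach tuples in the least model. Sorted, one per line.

reach(a,a)
reach(a,b)
reach(a,c)
reach(a,e)
reach(a,g)
reach(b,a)
reach(b,b)
reach(b,c)
reach(b,e)
reach(b,g)
reach(c,a)
reach(c,b)
reach(c,c)
reach(c,e)
reach(c,g)
reach(d,f)
reach(d,h)
reach(d,i)
reach(e,a)
reach(e,b)
reach(e,c)
reach(e,e)
reach(e,g)
reach(f,h)
reach(f,i)

round 1: derive reach(a,b) via R0 from edge(a,b)
round 1: derive reach(b,c) via R0 from edge(b,c)
round 1: derive reach(c,e) via R0 from edge(c,e)
round 1: derive reach(c,g) via R0 from edge(c,g)
round 1: derive reach(d,f) via R0 from edge(d,f)
round 1: derive reach(e,a) via R0 from edge(e,a)
round 1: derive reach(e,b) via R0 from edge(e,b)
round 1: derive reach(f,h) via R0 from edge(f,h)
round 1: derive reach(f,i) via R0 from edge(f,i)
round 2: derive reach(a,c) via R1 from reach(a,b), reach(b,c)
round 2: derive reach(b,e) via R1 from reach(b,c), reach(c,e)
round 2: derive reach(b,g) via R1 from reach(b,c), reach(c,g)
round 2: derive reach(c,a) via R1 from reach(c,e), reach(e,a)
round 2: derive reach(c,b) via R1 from reach(c,e), reach(e,b)
round 2: derive reach(d,h) via R1 from reach(d,f), reach(f,h)
round 2: derive reach(d,i) via R1 from reach(d,f), reach(f,i)
round 2: derive reach(e,c) via R1 from reach(e,b), reach(b,c)
round 3: derive reach(a,a) via R1 from reach(a,c), reach(c,a)
round 3: derive reach(a,e) via R1 from reach(a,b), reach(b,e)
round 3: derive reach(a,g) via R1 from reach(a,b), reach(b,g)
round 3: derive reach(b,a) via R1 from reach(b,c), reach(c,a)
round 3: derive reach(b,b) via R1 from reach(b,c), reach(c,b)
round 3: derive reach(c,c) via R1 from reach(c,a), reach(a,c)
round 3: derive reach(e,e) via R1 from reach(e,b), reach(b,e)
round 3: derive reach(e,g) via R1 from reach(e,b), reach(b,g)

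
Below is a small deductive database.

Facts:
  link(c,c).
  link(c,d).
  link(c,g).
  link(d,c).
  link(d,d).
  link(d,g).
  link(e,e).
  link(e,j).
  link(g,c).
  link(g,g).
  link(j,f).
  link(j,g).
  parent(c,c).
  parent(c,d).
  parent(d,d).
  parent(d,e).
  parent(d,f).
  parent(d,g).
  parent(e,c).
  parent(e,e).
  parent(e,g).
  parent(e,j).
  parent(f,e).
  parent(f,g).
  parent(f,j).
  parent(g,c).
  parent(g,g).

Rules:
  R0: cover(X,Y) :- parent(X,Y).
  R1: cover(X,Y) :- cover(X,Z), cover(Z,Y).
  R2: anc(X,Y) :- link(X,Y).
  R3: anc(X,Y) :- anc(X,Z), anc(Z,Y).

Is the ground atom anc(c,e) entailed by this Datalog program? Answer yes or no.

round 1: derive anc(c,c) via R2 from link(c,c)
round 1: derive anc(c,d) via R2 from link(c,d)
round 1: derive anc(c,g) via R2 from link(c,g)
round 1: derive anc(d,c) via R2 from link(d,c)
round 1: derive anc(d,d) via R2 from link(d,d)
round 1: derive anc(d,g) via R2 from link(d,g)
round 1: derive anc(e,e) via R2 from link(e,e)
round 1: derive anc(e,j) via R2 from link(e,j)
round 1: derive anc(g,c) via R2 from link(g,c)
round 1: derive anc(g,g) via R2 from link(g,g)
round 1: derive anc(j,f) via R2 from link(j,f)
round 1: derive anc(j,g) via R2 from link(j,g)
round 2: derive anc(e,f) via R3 from anc(e,j), anc(j,f)
round 2: derive anc(e,g) via R3 from anc(e,j), anc(j,g)
round 2: derive anc(g,d) via R3 from anc(g,c), anc(c,d)
round 2: derive anc(j,c) via R3 from anc(j,g), anc(g,c)
round 3: derive anc(e,c) via R3 from anc(e,g), anc(g,c)
round 3: derive anc(e,d) via R3 from anc(e,g), anc(g,d)
round 3: derive anc(j,d) via R3 from anc(j,c), anc(c,d)

no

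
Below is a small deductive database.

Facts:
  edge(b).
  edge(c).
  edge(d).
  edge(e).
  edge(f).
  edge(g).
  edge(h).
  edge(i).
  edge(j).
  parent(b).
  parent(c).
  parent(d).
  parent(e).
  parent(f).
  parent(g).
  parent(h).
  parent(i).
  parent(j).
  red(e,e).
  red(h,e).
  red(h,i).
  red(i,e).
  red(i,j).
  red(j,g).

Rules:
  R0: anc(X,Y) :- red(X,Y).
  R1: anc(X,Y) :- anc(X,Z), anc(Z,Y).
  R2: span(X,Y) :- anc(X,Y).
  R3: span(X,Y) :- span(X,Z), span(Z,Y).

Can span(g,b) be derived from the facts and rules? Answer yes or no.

round 1: derive anc(e,e) via R0 from red(e,e)
round 1: derive anc(h,e) via R0 from red(h,e)
round 1: derive anc(h,i) via R0 from red(h,i)
round 1: derive anc(i,e) via R0 from red(i,e)
round 1: derive anc(i,j) via R0 from red(i,j)
round 1: derive anc(j,g) via R0 from red(j,g)
round 2: derive anc(h,j) via R1 from anc(h,i), anc(i,j)
round 2: derive anc(i,g) via R1 from anc(i,j), anc(j,g)
round 2: derive span(e,e) via R2 from anc(e,e)
round 2: derive span(h,e) via R2 from anc(h,e)
round 2: derive span(h,i) via R2 from anc(h,i)
round 2: derive span(i,e) via R2 from anc(i,e)
round 2: derive span(i,j) via R2 from anc(i,j)
round 2: derive span(j,g) via R2 from anc(j,g)
round 3: derive anc(h,g) via R1 from anc(h,i), anc(i,g)
round 3: derive span(h,j) via R2 from anc(h,j)
round 3: derive span(i,g) via R2 from anc(i,g)
round 4: derive span(h,g) via R2 from anc(h,g)

no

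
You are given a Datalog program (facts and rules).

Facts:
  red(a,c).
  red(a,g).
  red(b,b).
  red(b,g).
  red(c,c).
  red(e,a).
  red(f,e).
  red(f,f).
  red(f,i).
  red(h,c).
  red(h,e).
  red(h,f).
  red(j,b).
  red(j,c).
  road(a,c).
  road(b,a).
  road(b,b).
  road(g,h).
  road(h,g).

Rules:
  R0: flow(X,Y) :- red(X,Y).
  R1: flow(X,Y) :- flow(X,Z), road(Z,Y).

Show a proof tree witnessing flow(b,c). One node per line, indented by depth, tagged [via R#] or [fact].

round 1: derive flow(a,c) via R0 from red(a,c)
round 1: derive flow(a,g) via R0 from red(a,g)
round 1: derive flow(b,b) via R0 from red(b,b)
round 1: derive flow(b,g) via R0 from red(b,g)
round 1: derive flow(c,c) via R0 from red(c,c)
round 1: derive flow(e,a) via R0 from red(e,a)
round 1: derive flow(f,e) via R0 from red(f,e)
round 1: derive flow(f,f) via R0 from red(f,f)
round 1: derive flow(f,i) via R0 from red(f,i)
round 1: derive flow(h,c) via R0 from red(h,c)
round 1: derive flow(h,e) via R0 from red(h,e)
round 1: derive flow(h,f) via R0 from red(h,f)
round 1: derive flow(j,b) via R0 from red(j,b)
round 1: derive flow(j,c) via R0 from red(j,c)
round 2: derive flow(a,h) via R1 from flow(a,g), road(g,h)
round 2: derive flow(b,a) via R1 from flow(b,b), road(b,a)
round 2: derive flow(b,h) via R1 from flow(b,g), road(g,h)
round 2: derive flow(e,c) via R1 from flow(e,a), road(a,c)
round 2: derive flow(j,a) via R1 from flow(j,b), road(b,a)
round 3: derive flow(b,c) via R1 from flow(b,a), road(a,c)

flow(b,c)  [via R1]
  flow(b,a)  [via R1]
    flow(b,b)  [via R0]
      red(b,b)  [fact]
    road(b,a)  [fact]
  road(a,c)  [fact]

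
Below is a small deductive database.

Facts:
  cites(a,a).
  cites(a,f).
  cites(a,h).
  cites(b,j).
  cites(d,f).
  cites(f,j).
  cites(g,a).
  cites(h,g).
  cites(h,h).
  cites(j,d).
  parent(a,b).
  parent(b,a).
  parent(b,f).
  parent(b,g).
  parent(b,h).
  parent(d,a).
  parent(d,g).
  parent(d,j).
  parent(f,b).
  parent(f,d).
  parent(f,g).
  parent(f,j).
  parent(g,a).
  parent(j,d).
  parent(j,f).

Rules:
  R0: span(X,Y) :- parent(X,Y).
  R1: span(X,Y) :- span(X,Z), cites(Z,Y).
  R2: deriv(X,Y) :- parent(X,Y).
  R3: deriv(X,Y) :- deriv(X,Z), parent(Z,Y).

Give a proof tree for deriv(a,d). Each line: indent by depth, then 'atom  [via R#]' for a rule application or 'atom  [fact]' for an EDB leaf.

round 1: derive deriv(a,b) via R2 from parent(a,b)
round 1: derive deriv(b,a) via R2 from parent(b,a)
round 1: derive deriv(b,f) via R2 from parent(b,f)
round 1: derive deriv(b,g) via R2 from parent(b,g)
round 1: derive deriv(b,h) via R2 from parent(b,h)
round 1: derive deriv(d,a) via R2 from parent(d,a)
round 1: derive deriv(d,g) via R2 from parent(d,g)
round 1: derive deriv(d,j) via R2 from parent(d,j)
round 1: derive deriv(f,b) via R2 from parent(f,b)
round 1: derive deriv(f,d) via R2 from parent(f,d)
round 1: derive deriv(f,g) via R2 from parent(f,g)
round 1: derive deriv(f,j) via R2 from parent(f,j)
round 1: derive deriv(g,a) via R2 from parent(g,a)
round 1: derive deriv(j,d) via R2 from parent(j,d)
round 1: derive deriv(j,f) via R2 from parent(j,f)
round 2: derive deriv(a,a) via R3 from deriv(a,b), parent(b,a)
round 2: derive deriv(a,f) via R3 from deriv(a,b), parent(b,f)
round 2: derive deriv(a,g) via R3 from deriv(a,b), parent(b,g)
round 2: derive deriv(a,h) via R3 from deriv(a,b), parent(b,h)
round 2: derive deriv(b,b) via R3 from deriv(b,a), parent(a,b)
round 2: derive deriv(b,d) via R3 from deriv(b,f), parent(f,d)
round 2: derive deriv(b,j) via R3 from deriv(b,f), parent(f,j)
round 2: derive deriv(d,b) via R3 from deriv(d,a), parent(a,b)
round 2: derive deriv(d,d) via R3 from deriv(d,j), parent(j,d)
round 2: derive deriv(d,f) via R3 from deriv(d,j), parent(j,f)
round 2: derive deriv(f,a) via R3 from deriv(f,b), parent(b,a)
round 2: derive deriv(f,f) via R3 from deriv(f,b), parent(b,f)
round 2: derive deriv(f,h) via R3 from deriv(f,b), parent(b,h)
round 2: derive deriv(g,b) via R3 from deriv(g,a), parent(a,b)
round 2: derive deriv(j,a) via R3 from deriv(j,d), parent(d,a)
round 2: derive deriv(j,b) via R3 from deriv(j,f), parent(f,b)
round 2: derive deriv(j,g) via R3 from deriv(j,d), parent(d,g)
round 2: derive deriv(j,j) via R3 from deriv(j,d), parent(d,j)
round 3: derive deriv(a,d) via R3 from deriv(a,f), parent(f,d)
round 3: derive deriv(a,j) via R3 from deriv(a,f), parent(f,j)
round 3: derive deriv(d,h) via R3 from deriv(d,b), parent(b,h)
round 3: derive deriv(g,f) via R3 from deriv(g,b), parent(b,f)
round 3: derive deriv(g,g) via R3 from deriv(g,b), parent(b,g)
round 3: derive deriv(g,h) via R3 from deriv(g,b), parent(b,h)
round 3: derive deriv(j,h) via R3 from deriv(j,b), parent(b,h)
round 4: derive deriv(g,d) via R3 from deriv(g,f), parent(f,d)
round 4: derive deriv(g,j) via R3 from deriv(g,f), parent(f,j)

deriv(a,d)  [via R3]
  deriv(a,f)  [via R3]
    deriv(a,b)  [via R2]
      parent(a,b)  [fact]
    parent(b,f)  [fact]
  parent(f,d)  [fact]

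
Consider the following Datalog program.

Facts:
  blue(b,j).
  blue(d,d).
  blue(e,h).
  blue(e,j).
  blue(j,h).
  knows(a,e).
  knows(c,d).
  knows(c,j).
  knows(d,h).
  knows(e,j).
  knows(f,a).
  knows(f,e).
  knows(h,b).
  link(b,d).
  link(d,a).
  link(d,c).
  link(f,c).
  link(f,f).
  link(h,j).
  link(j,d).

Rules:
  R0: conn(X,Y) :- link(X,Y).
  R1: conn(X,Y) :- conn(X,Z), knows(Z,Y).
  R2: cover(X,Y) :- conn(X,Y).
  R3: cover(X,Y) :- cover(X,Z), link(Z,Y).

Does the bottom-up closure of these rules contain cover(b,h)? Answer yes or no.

round 1: derive conn(b,d) via R0 from link(b,d)
round 1: derive conn(d,a) via R0 from link(d,a)
round 1: derive conn(d,c) via R0 from link(d,c)
round 1: derive conn(f,c) via R0 from link(f,c)
round 1: derive conn(f,f) via R0 from link(f,f)
round 1: derive conn(h,j) via R0 from link(h,j)
round 1: derive conn(j,d) via R0 from link(j,d)
round 2: derive conn(b,h) via R1 from conn(b,d), knows(d,h)
round 2: derive conn(d,d) via R1 from conn(d,c), knows(c,d)
round 2: derive conn(d,e) via R1 from conn(d,a), knows(a,e)
round 2: derive conn(d,j) via R1 from conn(d,c), knows(c,j)
round 2: derive conn(f,a) via R1 from conn(f,f), knows(f,a)
round 2: derive conn(f,d) via R1 from conn(f,c), knows(c,d)
round 2: derive conn(f,e) via R1 from conn(f,f), knows(f,e)
round 2: derive conn(f,j) via R1 from conn(f,c), knows(c,j)
round 2: derive conn(j,h) via R1 from conn(j,d), knows(d,h)
round 2: derive cover(b,d) via R2 from conn(b,d)
round 2: derive cover(d,a) via R2 from conn(d,a)
round 2: derive cover(d,c) via R2 from conn(d,c)
round 2: derive cover(f,c) via R2 from conn(f,c)
round 2: derive cover(f,f) via R2 from conn(f,f)
round 2: derive cover(h,j) via R2 from conn(h,j)
round 2: derive cover(j,d) via R2 from conn(j,d)
round 3: derive conn(b,b) via R1 from conn(b,h), knows(h,b)
round 3: derive conn(d,h) via R1 from conn(d,d), knows(d,h)
round 3: derive conn(f,h) via R1 from conn(f,d), knows(d,h)
round 3: derive conn(j,b) via R1 from conn(j,h), knows(h,b)
round 3: derive cover(b,h) via R2 from conn(b,h)
round 3: derive cover(d,d) via R2 from conn(d,d)
round 3: derive cover(d,e) via R2 from conn(d,e)
round 3: derive cover(d,j) via R2 from conn(d,j)
round 3: derive cover(f,a) via R2 from conn(f,a)
round 3: derive cover(f,d) via R2 from conn(f,d)
round 3: derive cover(f,e) via R2 from conn(f,e)
round 3: derive cover(f,j) via R2 from conn(f,j)
round 3: derive cover(j,h) via R2 from conn(j,h)
round 3: derive cover(b,a) via R3 from cover(b,d), link(d,a)
round 3: derive cover(b,c) via R3 from cover(b,d), link(d,c)
round 3: derive cover(h,d) via R3 from cover(h,j), link(j,d)
round 3: derive cover(j,a) via R3 from cover(j,d), link(d,a)
round 3: derive cover(j,c) via R3 from cover(j,d), link(d,c)
round 4: derive conn(d,b) via R1 from conn(d,h), knows(h,b)
round 4: derive conn(f,b) via R1 from conn(f,h), knows(h,b)
round 4: derive cover(b,b) via R2 from conn(b,b)
round 4: derive cover(d,h) via R2 from conn(d,h)
round 4: derive cover(f,h) via R2 from conn(f,h)
round 4: derive cover(j,b) via R2 from conn(j,b)
round 4: derive cover(b,j) via R3 from cover(b,h), link(h,j)
round 4: derive cover(h,a) via R3 from cover(h,d), link(d,a)
round 4: derive cover(h,c) via R3 from cover(h,d), link(d,c)
round 4: derive cover(j,j) via R3 from cover(j,h), link(h,j)
round 5: derive cover(d,b) via R2 from conn(d,b)
round 5: derive cover(f,b) via R2 from conn(f,b)

yes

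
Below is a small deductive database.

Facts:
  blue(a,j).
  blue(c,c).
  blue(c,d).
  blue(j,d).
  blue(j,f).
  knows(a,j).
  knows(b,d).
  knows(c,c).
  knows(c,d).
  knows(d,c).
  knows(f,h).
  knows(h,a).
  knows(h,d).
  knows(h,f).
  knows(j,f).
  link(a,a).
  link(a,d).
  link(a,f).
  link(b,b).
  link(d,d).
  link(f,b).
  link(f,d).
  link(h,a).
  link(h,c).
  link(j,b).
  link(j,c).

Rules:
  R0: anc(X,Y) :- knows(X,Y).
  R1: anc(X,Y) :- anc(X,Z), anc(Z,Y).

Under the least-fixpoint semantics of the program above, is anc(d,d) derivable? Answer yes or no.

yes

round 1: derive anc(a,j) via R0 from knows(a,j)
round 1: derive anc(b,d) via R0 from knows(b,d)
round 1: derive anc(c,c) via R0 from knows(c,c)
round 1: derive anc(c,d) via R0 from knows(c,d)
round 1: derive anc(d,c) via R0 from knows(d,c)
round 1: derive anc(f,h) via R0 from knows(f,h)
round 1: derive anc(h,a) via R0 from knows(h,a)
round 1: derive anc(h,d) via R0 from knows(h,d)
round 1: derive anc(h,f) via R0 from knows(h,f)
round 1: derive anc(j,f) via R0 from knows(j,f)
round 2: derive anc(a,f) via R1 from anc(a,j), anc(j,f)
round 2: derive anc(b,c) via R1 from anc(b,d), anc(d,c)
round 2: derive anc(d,d) via R1 from anc(d,c), anc(c,d)
round 2: derive anc(f,a) via R1 from anc(f,h), anc(h,a)
round 2: derive anc(f,d) via R1 from anc(f,h), anc(h,d)
round 2: derive anc(f,f) via R1 from anc(f,h), anc(h,f)
round 2: derive anc(h,c) via R1 from anc(h,d), anc(d,c)
round 2: derive anc(h,h) via R1 from anc(h,f), anc(f,h)
round 2: derive anc(h,j) via R1 from anc(h,a), anc(a,j)
round 2: derive anc(j,h) via R1 from anc(j,f), anc(f,h)
round 3: derive anc(a,a) via R1 from anc(a,f), anc(f,a)
round 3: derive anc(a,d) via R1 from anc(a,f), anc(f,d)
round 3: derive anc(a,h) via R1 from anc(a,f), anc(f,h)
round 3: derive anc(f,c) via R1 from anc(f,d), anc(d,c)
round 3: derive anc(f,j) via R1 from anc(f,a), anc(a,j)
round 3: derive anc(j,a) via R1 from anc(j,f), anc(f,a)
round 3: derive anc(j,c) via R1 from anc(j,h), anc(h,c)
round 3: derive anc(j,d) via R1 from anc(j,f), anc(f,d)
round 3: derive anc(j,j) via R1 from anc(j,h), anc(h,j)
round 4: derive anc(a,c) via R1 from anc(a,d), anc(d,c)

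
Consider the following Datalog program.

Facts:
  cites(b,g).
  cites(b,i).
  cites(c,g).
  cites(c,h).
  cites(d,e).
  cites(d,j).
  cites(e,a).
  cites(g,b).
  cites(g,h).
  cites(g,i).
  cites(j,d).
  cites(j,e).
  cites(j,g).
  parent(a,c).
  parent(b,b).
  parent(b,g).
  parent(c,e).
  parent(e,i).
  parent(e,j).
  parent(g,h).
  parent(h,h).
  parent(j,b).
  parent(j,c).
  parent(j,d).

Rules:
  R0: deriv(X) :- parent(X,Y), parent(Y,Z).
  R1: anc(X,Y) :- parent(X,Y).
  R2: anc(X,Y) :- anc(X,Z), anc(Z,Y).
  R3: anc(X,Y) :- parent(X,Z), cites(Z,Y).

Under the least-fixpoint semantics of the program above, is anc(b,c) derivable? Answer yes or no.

round 1: derive anc(a,c) via R1 from parent(a,c)
round 1: derive anc(b,b) via R1 from parent(b,b)
round 1: derive anc(b,g) via R1 from parent(b,g)
round 1: derive anc(c,e) via R1 from parent(c,e)
round 1: derive anc(e,i) via R1 from parent(e,i)
round 1: derive anc(e,j) via R1 from parent(e,j)
round 1: derive anc(g,h) via R1 from parent(g,h)
round 1: derive anc(h,h) via R1 from parent(h,h)
round 1: derive anc(j,b) via R1 from parent(j,b)
round 1: derive anc(j,c) via R1 from parent(j,c)
round 1: derive anc(j,d) via R1 from parent(j,d)
round 1: derive anc(a,g) via R3 from parent(a,c), cites(c,g)
round 1: derive anc(a,h) via R3 from parent(a,c), cites(c,h)
round 1: derive anc(b,h) via R3 from parent(b,g), cites(g,h)
round 1: derive anc(b,i) via R3 from parent(b,b), cites(b,i)
round 1: derive anc(c,a) via R3 from parent(c,e), cites(e,a)
round 1: derive anc(e,d) via R3 from parent(e,j), cites(j,d)
round 1: derive anc(e,e) via R3 from parent(e,j), cites(j,e)
round 1: derive anc(e,g) via R3 from parent(e,j), cites(j,g)
round 1: derive anc(j,e) via R3 from parent(j,d), cites(d,e)
round 1: derive anc(j,g) via R3 from parent(j,b), cites(b,g)
round 1: derive anc(j,h) via R3 from parent(j,c), cites(c,h)
round 1: derive anc(j,i) via R3 from parent(j,b), cites(b,i)
round 1: derive anc(j,j) via R3 from parent(j,d), cites(d,j)
round 2: derive anc(a,a) via R2 from anc(a,c), anc(c,a)
round 2: derive anc(a,e) via R2 from anc(a,c), anc(c,e)
round 2: derive anc(c,c) via R2 from anc(c,a), anc(a,c)
round 2: derive anc(c,d) via R2 from anc(c,e), anc(e,d)
round 2: derive anc(c,g) via R2 from anc(c,a), anc(a,g)
round 2: derive anc(c,h) via R2 from anc(c,a), anc(a,h)
round 2: derive anc(c,i) via R2 from anc(c,e), anc(e,i)
round 2: derive anc(c,j) via R2 from anc(c,e), anc(e,j)
round 2: derive anc(e,b) via R2 from anc(e,j), anc(j,b)
round 2: derive anc(e,c) via R2 from anc(e,j), anc(j,c)
round 2: derive anc(e,h) via R2 from anc(e,g), anc(g,h)
round 2: derive anc(j,a) via R2 from anc(j,c), anc(c,a)
round 3: derive anc(a,b) via R2 from anc(a,e), anc(e,b)
round 3: derive anc(a,d) via R2 from anc(a,c), anc(c,d)
round 3: derive anc(a,i) via R2 from anc(a,c), anc(c,i)
round 3: derive anc(a,j) via R2 from anc(a,c), anc(c,j)
round 3: derive anc(c,b) via R2 from anc(c,e), anc(e,b)
round 3: derive anc(e,a) via R2 from anc(e,c), anc(c,a)

no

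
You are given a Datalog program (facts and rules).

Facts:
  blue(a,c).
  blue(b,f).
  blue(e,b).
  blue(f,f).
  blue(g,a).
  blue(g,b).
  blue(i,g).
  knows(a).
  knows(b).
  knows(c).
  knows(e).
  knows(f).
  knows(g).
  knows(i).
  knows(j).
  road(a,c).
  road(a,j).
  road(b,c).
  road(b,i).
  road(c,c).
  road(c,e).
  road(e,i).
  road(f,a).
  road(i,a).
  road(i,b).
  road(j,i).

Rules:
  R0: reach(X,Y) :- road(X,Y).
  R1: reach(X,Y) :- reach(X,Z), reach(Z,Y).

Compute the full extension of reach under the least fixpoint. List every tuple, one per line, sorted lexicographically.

reach(a,a)
reach(a,b)
reach(a,c)
reach(a,e)
reach(a,i)
reach(a,j)
reach(b,a)
reach(b,b)
reach(b,c)
reach(b,e)
reach(b,i)
reach(b,j)
reach(c,a)
reach(c,b)
reach(c,c)
reach(c,e)
reach(c,i)
reach(c,j)
reach(e,a)
reach(e,b)
reach(e,c)
reach(e,e)
reach(e,i)
reach(e,j)
reach(f,a)
reach(f,b)
reach(f,c)
reach(f,e)
reach(f,i)
reach(f,j)
reach(i,a)
reach(i,b)
reach(i,c)
reach(i,e)
reach(i,i)
reach(i,j)
reach(j,a)
reach(j,b)
reach(j,c)
reach(j,e)
reach(j,i)
reach(j,j)

round 1: derive reach(a,c) via R0 from road(a,c)
round 1: derive reach(a,j) via R0 from road(a,j)
round 1: derive reach(b,c) via R0 from road(b,c)
round 1: derive reach(b,i) via R0 from road(b,i)
round 1: derive reach(c,c) via R0 from road(c,c)
round 1: derive reach(c,e) via R0 from road(c,e)
round 1: derive reach(e,i) via R0 from road(e,i)
round 1: derive reach(f,a) via R0 from road(f,a)
round 1: derive reach(i,a) via R0 from road(i,a)
round 1: derive reach(i,b) via R0 from road(i,b)
round 1: derive reach(j,i) via R0 from road(j,i)
round 2: derive reach(a,e) via R1 from reach(a,c), reach(c,e)
round 2: derive reach(a,i) via R1 from reach(a,j), reach(j,i)
round 2: derive reach(b,a) via R1 from reach(b,i), reach(i,a)
round 2: derive reach(b,b) via R1 from reach(b,i), reach(i,b)
round 2: derive reach(b,e) via R1 from reach(b,c), reach(c,e)
round 2: derive reach(c,i) via R1 from reach(c,e), reach(e,i)
round 2: derive reach(e,a) via R1 from reach(e,i), reach(i,a)
round 2: derive reach(e,b) via R1 from reach(e,i), reach(i,b)
round 2: derive reach(f,c) via R1 from reach(f,a), reach(a,c)
round 2: derive reach(f,j) via R1 from reach(f,a), reach(a,j)
round 2: derive reach(i,c) via R1 from reach(i,a), reach(a,c)
round 2: derive reach(i,i) via R1 from reach(i,b), reach(b,i)
round 2: derive reach(i,j) via R1 from reach(i,a), reach(a,j)
round 2: derive reach(j,a) via R1 from reach(j,i), reach(i,a)
round 2: derive reach(j,b) via R1 from reach(j,i), reach(i,b)
round 3: derive reach(a,a) via R1 from reach(a,e), reach(e,a)
round 3: derive reach(a,b) via R1 from reach(a,e), reach(e,b)
round 3: derive reach(b,j) via R1 from reach(b,a), reach(a,j)
round 3: derive reach(c,a) via R1 from reach(c,e), reach(e,a)
round 3: derive reach(c,b) via R1 from reach(c,e), reach(e,b)
round 3: derive reach(c,j) via R1 from reach(c,i), reach(i,j)
round 3: derive reach(e,c) via R1 from reach(e,a), reach(a,c)
round 3: derive reach(e,e) via R1 from reach(e,a), reach(a,e)
round 3: derive reach(e,j) via R1 from reach(e,a), reach(a,j)
round 3: derive reach(f,b) via R1 from reach(f,j), reach(j,b)
round 3: derive reach(f,e) via R1 from reach(f,a), reach(a,e)
round 3: derive reach(f,i) via R1 from reach(f,a), reach(a,i)
round 3: derive reach(i,e) via R1 from reach(i,a), reach(a,e)
round 3: derive reach(j,c) via R1 from reach(j,a), reach(a,c)
round 3: derive reach(j,e) via R1 from reach(j,a), reach(a,e)
round 3: derive reach(j,j) via R1 from reach(j,a), reach(a,j)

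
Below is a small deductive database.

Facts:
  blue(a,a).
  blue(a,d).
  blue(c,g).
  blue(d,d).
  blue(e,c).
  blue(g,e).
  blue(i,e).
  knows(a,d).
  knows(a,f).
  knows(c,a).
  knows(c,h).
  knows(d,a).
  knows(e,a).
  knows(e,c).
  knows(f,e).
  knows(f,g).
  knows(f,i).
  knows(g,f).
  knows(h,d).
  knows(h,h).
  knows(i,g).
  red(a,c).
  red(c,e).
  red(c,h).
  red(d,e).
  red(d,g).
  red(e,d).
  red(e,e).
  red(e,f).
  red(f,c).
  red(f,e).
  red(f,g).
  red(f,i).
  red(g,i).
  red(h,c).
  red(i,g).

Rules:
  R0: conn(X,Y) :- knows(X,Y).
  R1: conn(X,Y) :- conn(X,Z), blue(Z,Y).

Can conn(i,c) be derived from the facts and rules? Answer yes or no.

yes

round 1: derive conn(a,d) via R0 from knows(a,d)
round 1: derive conn(a,f) via R0 from knows(a,f)
round 1: derive conn(c,a) via R0 from knows(c,a)
round 1: derive conn(c,h) via R0 from knows(c,h)
round 1: derive conn(d,a) via R0 from knows(d,a)
round 1: derive conn(e,a) via R0 from knows(e,a)
round 1: derive conn(e,c) via R0 from knows(e,c)
round 1: derive conn(f,e) via R0 from knows(f,e)
round 1: derive conn(f,g) via R0 from knows(f,g)
round 1: derive conn(f,i) via R0 from knows(f,i)
round 1: derive conn(g,f) via R0 from knows(g,f)
round 1: derive conn(h,d) via R0 from knows(h,d)
round 1: derive conn(h,h) via R0 from knows(h,h)
round 1: derive conn(i,g) via R0 from knows(i,g)
round 2: derive conn(c,d) via R1 from conn(c,a), blue(a,d)
round 2: derive conn(d,d) via R1 from conn(d,a), blue(a,d)
round 2: derive conn(e,d) via R1 from conn(e,a), blue(a,d)
round 2: derive conn(e,g) via R1 from conn(e,c), blue(c,g)
round 2: derive conn(f,c) via R1 from conn(f,e), blue(e,c)
round 2: derive conn(i,e) via R1 from conn(i,g), blue(g,e)
round 3: derive conn(e,e) via R1 from conn(e,g), blue(g,e)
round 3: derive conn(i,c) via R1 from conn(i,e), blue(e,c)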